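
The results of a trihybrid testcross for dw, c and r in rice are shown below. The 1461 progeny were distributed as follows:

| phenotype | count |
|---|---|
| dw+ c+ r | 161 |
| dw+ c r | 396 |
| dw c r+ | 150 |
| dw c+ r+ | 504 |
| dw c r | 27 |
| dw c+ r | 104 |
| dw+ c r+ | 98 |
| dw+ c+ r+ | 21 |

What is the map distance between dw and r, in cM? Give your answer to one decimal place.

The two most frequent reciprocal classes, dw c+ r+ and dw+ c r, are the parental types, so the F1 was dw c+ r+ / dw+ c r.
The two rarest classes, dw+ c+ r+ and dw c r, are the double crossovers. Comparing them with the parentals, only the dw allele has switched, so dw is the middle locus and the order is c – dw – r.
Crossovers in the dw–r interval produce the single-crossover classes dw c+ r and dw+ c r+ (104 + 98 = 202) plus the double crossovers (48).
RF(dw–r) = (202 + 48) / 1461 = 250/1461 = 0.1711 → 17.1 cM.

17.1 cM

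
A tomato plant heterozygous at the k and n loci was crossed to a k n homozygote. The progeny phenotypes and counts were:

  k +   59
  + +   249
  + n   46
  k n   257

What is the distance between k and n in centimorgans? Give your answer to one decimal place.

The two most frequent classes, + + (249) and k n (257), are the parental types, so the F1 was + + / k n.
The recombinant classes are + n and k +: 46 + 59 = 105.
Recombination frequency = 105/611 = 0.1718 ≈ 17.2%, i.e. 17.2 centimorgans.

17.2 centimorgans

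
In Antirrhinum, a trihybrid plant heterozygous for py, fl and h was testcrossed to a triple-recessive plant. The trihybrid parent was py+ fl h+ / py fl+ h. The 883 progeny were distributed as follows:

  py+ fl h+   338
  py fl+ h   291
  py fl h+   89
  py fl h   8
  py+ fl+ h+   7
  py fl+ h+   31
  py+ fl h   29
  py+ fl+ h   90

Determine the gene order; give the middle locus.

fl

The two rarest classes, py+ fl+ h+ and py fl h, are the double crossovers. Comparing them with the parentals, only the fl allele has switched, so fl is the middle locus and the order is py – fl – h.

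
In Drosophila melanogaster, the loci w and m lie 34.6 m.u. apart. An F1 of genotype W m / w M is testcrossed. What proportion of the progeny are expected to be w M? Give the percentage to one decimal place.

32.7%

A map distance of 34.6 m.u. corresponds to a recombination frequency of 0.346.
The F1 is W m / w M, so w M is a parental gamete class with expected frequency (1 − r)/2 = 0.654/2 = 0.3270.
That is 0.3270 = 32.7% of the progeny.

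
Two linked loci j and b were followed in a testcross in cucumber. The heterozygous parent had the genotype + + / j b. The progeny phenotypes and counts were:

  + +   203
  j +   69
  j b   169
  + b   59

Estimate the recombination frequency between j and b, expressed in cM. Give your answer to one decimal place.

The recombinant classes are + b and j +: 59 + 69 = 128.
Recombination frequency = 128/500 = 0.2560 ≈ 25.6%, i.e. 25.6 cM.

25.6 cM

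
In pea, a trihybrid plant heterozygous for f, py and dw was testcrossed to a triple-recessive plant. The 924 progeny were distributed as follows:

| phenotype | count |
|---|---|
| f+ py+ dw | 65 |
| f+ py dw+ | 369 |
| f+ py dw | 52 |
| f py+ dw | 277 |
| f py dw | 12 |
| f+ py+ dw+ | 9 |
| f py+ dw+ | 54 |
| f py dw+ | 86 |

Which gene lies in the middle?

py

The two most frequent reciprocal classes, f+ py dw+ and f py+ dw, are the parental types, so the F1 was f+ py dw+ / f py+ dw.
The two rarest classes, f+ py+ dw+ and f py dw, are the double crossovers. Comparing them with the parentals, only the py allele has switched, so py is the middle locus and the order is dw – py – f.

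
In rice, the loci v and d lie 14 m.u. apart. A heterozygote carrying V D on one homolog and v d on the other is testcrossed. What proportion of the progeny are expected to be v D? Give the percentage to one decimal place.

7.0%

A map distance of 14 m.u. corresponds to a recombination frequency of 0.140.
The F1 is V D / v d, so v D is a recombinant gamete class with expected frequency r/2 = 0.140/2 = 0.0700.
That is 0.0700 = 7.0% of the progeny.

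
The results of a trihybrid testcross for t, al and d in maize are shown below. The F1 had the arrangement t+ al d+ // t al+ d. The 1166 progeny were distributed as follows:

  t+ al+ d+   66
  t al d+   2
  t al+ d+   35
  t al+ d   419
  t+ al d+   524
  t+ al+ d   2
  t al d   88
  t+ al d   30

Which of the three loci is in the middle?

t

The two rarest classes, t al d+ and t+ al+ d, are the double crossovers. Comparing them with the parentals, only the t allele has switched, so t is the middle locus and the order is al – t – d.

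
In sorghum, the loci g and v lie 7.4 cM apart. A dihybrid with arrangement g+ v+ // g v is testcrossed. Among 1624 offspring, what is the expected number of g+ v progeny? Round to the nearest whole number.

60

A map distance of 7.4 cM corresponds to a recombination frequency of 0.074.
The F1 is g+ v+ / g v, so g+ v is a recombinant gamete class with expected frequency r/2 = 0.074/2 = 0.0370.
Expected number = 0.0370 × 1624 = 60.09 ≈ 60.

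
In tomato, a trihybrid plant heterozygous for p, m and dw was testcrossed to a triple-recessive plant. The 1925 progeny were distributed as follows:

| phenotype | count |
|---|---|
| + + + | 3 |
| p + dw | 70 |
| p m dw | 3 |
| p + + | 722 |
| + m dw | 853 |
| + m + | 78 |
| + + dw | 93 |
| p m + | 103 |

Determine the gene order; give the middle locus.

p

The two most frequent reciprocal classes, + m dw and p + +, are the parental types, so the F1 was + m dw / p + +.
The two rarest classes, p m dw and + + +, are the double crossovers. Comparing them with the parentals, only the p allele has switched, so p is the middle locus and the order is m – p – dw.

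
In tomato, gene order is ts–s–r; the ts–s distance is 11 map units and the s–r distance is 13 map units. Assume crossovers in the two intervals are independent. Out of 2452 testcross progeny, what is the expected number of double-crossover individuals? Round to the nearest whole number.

35

Map distances give recombination frequencies of 0.110 and 0.130 for the two intervals.
With no interference, expected double-crossover frequency = 0.110 × 0.130 = 0.01430.
Expected number = 0.01430 × 2452 = 35.06 ≈ 35.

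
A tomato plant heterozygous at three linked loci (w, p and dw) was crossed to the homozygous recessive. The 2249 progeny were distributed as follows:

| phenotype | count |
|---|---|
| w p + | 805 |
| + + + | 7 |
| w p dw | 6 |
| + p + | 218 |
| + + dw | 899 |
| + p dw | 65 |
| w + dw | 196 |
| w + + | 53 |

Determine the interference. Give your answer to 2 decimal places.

0.48

The two most frequent reciprocal classes, w p + and + + dw, are the parental types, so the F1 was w p + / + + dw.
The two rarest classes, w p dw and + + +, are the double crossovers. Comparing them with the parentals, only the dw allele has switched, so dw is the middle locus and the order is w – dw – p.
w–dw: (414 + 13)/2249 = 0.1899; dw–p: (118 + 13)/2249 = 0.0582.
Expected DCO frequency = 0.1899 × 0.0582 ≈ 0.01105; observed = 13/2249 ≈ 0.00578.
Coefficient of coincidence = 0.00578/0.01105 ≈ 0.52; interference = 1 − 0.52 = 0.48.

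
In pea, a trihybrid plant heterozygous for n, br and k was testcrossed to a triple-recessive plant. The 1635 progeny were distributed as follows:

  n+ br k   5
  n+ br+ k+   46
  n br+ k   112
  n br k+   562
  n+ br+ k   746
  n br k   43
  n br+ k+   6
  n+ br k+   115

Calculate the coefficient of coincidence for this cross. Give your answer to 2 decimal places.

0.76

The two most frequent reciprocal classes, n br k+ and n+ br+ k, are the parental types, so the F1 was n br k+ / n+ br+ k.
The two rarest classes, n br+ k+ and n+ br k, are the double crossovers. Comparing them with the parentals, only the br allele has switched, so br is the middle locus and the order is k – br – n.
k–br: (89 + 11)/1635 = 0.0612; br–n: (227 + 11)/1635 = 0.1456.
Expected DCO frequency = 0.0612 × 0.1456 ≈ 0.00891; observed = 11/1635 ≈ 0.00673.
Coefficient of coincidence = 0.00673/0.00891 ≈ 0.76.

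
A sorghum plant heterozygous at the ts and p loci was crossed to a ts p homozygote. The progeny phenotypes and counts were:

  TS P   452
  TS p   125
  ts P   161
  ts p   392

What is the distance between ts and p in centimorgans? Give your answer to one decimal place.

25.3 centimorgans

The two most frequent classes, TS P (452) and ts p (392), are the parental types, so the F1 was TS P / ts p.
The recombinant classes are TS p and ts P: 125 + 161 = 286.
Recombination frequency = 286/1130 = 0.2531 ≈ 25.3%, i.e. 25.3 centimorgans.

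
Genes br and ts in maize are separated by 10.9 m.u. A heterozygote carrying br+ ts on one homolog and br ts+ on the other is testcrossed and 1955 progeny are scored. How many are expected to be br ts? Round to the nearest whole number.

107

A map distance of 10.9 m.u. corresponds to a recombination frequency of 0.109.
The F1 is br+ ts / br ts+, so br ts is a recombinant gamete class with expected frequency r/2 = 0.109/2 = 0.0545.
Expected number = 0.0545 × 1955 = 106.55 ≈ 107.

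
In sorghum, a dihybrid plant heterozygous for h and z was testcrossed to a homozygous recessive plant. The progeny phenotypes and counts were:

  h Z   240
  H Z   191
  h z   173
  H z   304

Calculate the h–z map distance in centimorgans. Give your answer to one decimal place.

The two most frequent classes, H z (304) and h Z (240), are the parental types, so the F1 was H z / h Z.
The recombinant classes are H Z and h z: 191 + 173 = 364.
Recombination frequency = 364/908 = 0.4009 ≈ 40.1%, i.e. 40.1 centimorgans.

40.1 centimorgans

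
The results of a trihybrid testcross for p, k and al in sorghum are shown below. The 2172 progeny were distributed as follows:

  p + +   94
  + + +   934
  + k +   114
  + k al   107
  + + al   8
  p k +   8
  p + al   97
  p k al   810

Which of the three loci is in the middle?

The two most frequent reciprocal classes, + + + and p k al, are the parental types, so the F1 was + + + / p k al.
The two rarest classes, + + al and p k +, are the double crossovers. Comparing them with the parentals, only the al allele has switched, so al is the middle locus and the order is k – al – p.

al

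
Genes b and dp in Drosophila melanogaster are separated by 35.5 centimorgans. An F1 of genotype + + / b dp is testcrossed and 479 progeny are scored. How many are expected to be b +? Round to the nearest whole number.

85

A map distance of 35.5 centimorgans corresponds to a recombination frequency of 0.355.
The F1 is + + / b dp, so b + is a recombinant gamete class with expected frequency r/2 = 0.355/2 = 0.1775.
Expected number = 0.1775 × 479 = 85.02 ≈ 85.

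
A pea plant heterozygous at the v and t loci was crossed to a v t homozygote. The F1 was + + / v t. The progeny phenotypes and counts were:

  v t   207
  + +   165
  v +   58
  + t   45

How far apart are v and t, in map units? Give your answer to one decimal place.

The recombinant classes are + t and v +: 45 + 58 = 103.
Recombination frequency = 103/475 = 0.2168 ≈ 21.7%, i.e. 21.7 map units.

21.7 map units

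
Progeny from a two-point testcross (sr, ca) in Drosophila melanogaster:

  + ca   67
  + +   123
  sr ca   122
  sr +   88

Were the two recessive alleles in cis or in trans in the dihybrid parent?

cis

The two most frequent classes are + + (123) and sr ca (122); these are the parental (non-recombinant) types.
So the F1 carried + + on one chromosome and sr ca on the other — the recessive alleles are on the same chromosome (cis / coupling).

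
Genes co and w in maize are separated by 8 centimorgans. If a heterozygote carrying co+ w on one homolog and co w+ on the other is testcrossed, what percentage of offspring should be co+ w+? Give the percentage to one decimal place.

A map distance of 8 centimorgans corresponds to a recombination frequency of 0.080.
The F1 is co+ w / co w+, so co+ w+ is a recombinant gamete class with expected frequency r/2 = 0.080/2 = 0.0400.
That is 0.0400 = 4.0% of the progeny.

4.0%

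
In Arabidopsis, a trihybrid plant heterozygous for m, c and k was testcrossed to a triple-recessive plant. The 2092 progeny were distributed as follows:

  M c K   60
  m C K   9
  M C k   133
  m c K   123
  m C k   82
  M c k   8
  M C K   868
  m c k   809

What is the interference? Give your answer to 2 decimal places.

The two most frequent reciprocal classes, M C K and m c k, are the parental types, so the F1 was M C K / m c k.
The two rarest classes, m C K and M c k, are the double crossovers. Comparing them with the parentals, only the m allele has switched, so m is the middle locus and the order is c – m – k.
c–m: (142 + 17)/2092 = 0.0760; m–k: (256 + 17)/2092 = 0.1305.
Expected DCO frequency = 0.0760 × 0.1305 ≈ 0.00992; observed = 17/2092 ≈ 0.00813.
Coefficient of coincidence = 0.00813/0.00992 ≈ 0.82; interference = 1 − 0.82 = 0.18.

0.18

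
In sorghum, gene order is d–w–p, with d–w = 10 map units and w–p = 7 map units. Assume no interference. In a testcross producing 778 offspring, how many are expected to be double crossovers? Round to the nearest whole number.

Map distances give recombination frequencies of 0.100 and 0.070 for the two intervals.
With no interference, expected double-crossover frequency = 0.100 × 0.070 = 0.00700.
Expected number = 0.00700 × 778 = 5.45 ≈ 5.

5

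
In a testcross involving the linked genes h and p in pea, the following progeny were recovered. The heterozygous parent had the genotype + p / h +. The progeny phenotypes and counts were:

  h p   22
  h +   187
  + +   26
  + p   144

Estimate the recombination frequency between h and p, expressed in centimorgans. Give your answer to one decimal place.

The recombinant classes are + + and h p: 26 + 22 = 48.
Recombination frequency = 48/379 = 0.1266 ≈ 12.7%, i.e. 12.7 centimorgans.

12.7 centimorgans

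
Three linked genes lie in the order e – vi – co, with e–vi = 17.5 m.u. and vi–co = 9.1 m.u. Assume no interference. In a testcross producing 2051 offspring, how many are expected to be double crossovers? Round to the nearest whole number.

Map distances give recombination frequencies of 0.175 and 0.091 for the two intervals.
With no interference, expected double-crossover frequency = 0.175 × 0.091 = 0.01592.
Expected number = 0.01592 × 2051 = 32.66 ≈ 33.

33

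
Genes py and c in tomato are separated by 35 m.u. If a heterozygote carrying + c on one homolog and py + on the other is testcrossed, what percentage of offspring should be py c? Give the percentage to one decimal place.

A map distance of 35 m.u. corresponds to a recombination frequency of 0.350.
The F1 is + c / py +, so py c is a recombinant gamete class with expected frequency r/2 = 0.350/2 = 0.1750.
That is 0.1750 = 17.5% of the progeny.

17.5%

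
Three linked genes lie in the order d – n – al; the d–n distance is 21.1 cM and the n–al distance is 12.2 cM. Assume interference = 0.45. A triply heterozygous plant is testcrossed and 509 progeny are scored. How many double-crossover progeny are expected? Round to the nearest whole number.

7

Map distances give recombination frequencies of 0.211 and 0.122 for the two intervals.
With interference 0.45 (so coincidence = 0.55), expected double-crossover frequency = 0.211 × 0.122 × 0.55 = 0.01416.
Expected number = 0.01416 × 509 = 7.21 ≈ 7.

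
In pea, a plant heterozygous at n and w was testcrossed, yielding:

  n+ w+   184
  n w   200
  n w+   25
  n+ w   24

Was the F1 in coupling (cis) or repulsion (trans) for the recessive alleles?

cis

The two most frequent classes are n+ w+ (184) and n w (200); these are the parental (non-recombinant) types.
So the F1 carried n+ w+ on one chromosome and n w on the other — the recessive alleles are on the same chromosome (cis / coupling).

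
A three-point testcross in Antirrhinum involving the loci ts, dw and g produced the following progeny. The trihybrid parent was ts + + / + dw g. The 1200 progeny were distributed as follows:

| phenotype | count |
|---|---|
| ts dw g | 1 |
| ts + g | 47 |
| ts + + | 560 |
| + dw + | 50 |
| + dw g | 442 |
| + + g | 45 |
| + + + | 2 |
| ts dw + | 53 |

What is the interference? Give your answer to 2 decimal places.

The two rarest classes, + + + and ts dw g, are the double crossovers. Comparing them with the parentals, only the ts allele has switched, so ts is the middle locus and the order is dw – ts – g.
dw–ts: (98 + 3)/1200 = 0.0842; ts–g: (97 + 3)/1200 = 0.0833.
Expected DCO frequency = 0.0842 × 0.0833 ≈ 0.00701; observed = 3/1200 ≈ 0.00250.
Coefficient of coincidence = 0.00250/0.00701 ≈ 0.36; interference = 1 − 0.36 = 0.64.

0.64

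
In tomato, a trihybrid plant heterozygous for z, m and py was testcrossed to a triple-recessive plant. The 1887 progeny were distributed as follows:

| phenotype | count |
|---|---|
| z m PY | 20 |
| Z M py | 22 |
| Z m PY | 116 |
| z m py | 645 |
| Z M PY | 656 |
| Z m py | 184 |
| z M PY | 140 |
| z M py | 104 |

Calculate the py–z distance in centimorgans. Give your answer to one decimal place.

19.4 centimorgans

The two most frequent reciprocal classes, z m py and Z M PY, are the parental types, so the F1 was z m py / Z M PY.
The two rarest classes, z m PY and Z M py, are the double crossovers. Comparing them with the parentals, only the py allele has switched, so py is the middle locus and the order is z – py – m.
Crossovers in the z–py interval produce the single-crossover classes Z m py and z M PY (184 + 140 = 324) plus the double crossovers (42).
RF(z–py) = (324 + 42) / 1887 = 366/1887 = 0.1940 → 19.4 centimorgans.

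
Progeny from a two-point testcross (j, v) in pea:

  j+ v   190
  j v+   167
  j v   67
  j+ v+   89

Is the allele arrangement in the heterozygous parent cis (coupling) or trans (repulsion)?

trans

The two most frequent classes are j+ v (190) and j v+ (167); these are the parental (non-recombinant) types.
So the F1 carried j+ v on one chromosome and j v+ on the other — the recessive alleles are on opposite chromosomes (trans / repulsion).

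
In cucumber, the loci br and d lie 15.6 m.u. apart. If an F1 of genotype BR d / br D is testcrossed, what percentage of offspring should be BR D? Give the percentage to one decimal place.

A map distance of 15.6 m.u. corresponds to a recombination frequency of 0.156.
The F1 is BR d / br D, so BR D is a recombinant gamete class with expected frequency r/2 = 0.156/2 = 0.0780.
That is 0.0780 = 7.8% of the progeny.

7.8%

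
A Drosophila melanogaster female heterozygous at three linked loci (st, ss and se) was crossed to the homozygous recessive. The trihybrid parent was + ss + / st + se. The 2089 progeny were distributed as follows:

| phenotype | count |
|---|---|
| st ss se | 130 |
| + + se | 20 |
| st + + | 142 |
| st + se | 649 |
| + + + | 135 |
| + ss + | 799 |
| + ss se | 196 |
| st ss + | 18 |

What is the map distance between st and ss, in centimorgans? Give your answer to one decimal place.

14.5 centimorgans

The two rarest classes, st ss + and + + se, are the double crossovers. Comparing them with the parentals, only the st allele has switched, so st is the middle locus and the order is se – st – ss.
Crossovers in the st–ss interval produce the single-crossover classes + + + and st ss se (135 + 130 = 265) plus the double crossovers (38).
RF(st–ss) = (265 + 38) / 2089 = 303/2089 = 0.1450 → 14.5 centimorgans.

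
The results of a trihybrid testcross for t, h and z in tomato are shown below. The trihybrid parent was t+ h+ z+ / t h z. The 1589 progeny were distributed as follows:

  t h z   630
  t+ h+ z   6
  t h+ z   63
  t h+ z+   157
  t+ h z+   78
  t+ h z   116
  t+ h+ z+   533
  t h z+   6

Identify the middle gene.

The two rarest classes, t+ h+ z and t h z+, are the double crossovers. Comparing them with the parentals, only the z allele has switched, so z is the middle locus and the order is t – z – h.

z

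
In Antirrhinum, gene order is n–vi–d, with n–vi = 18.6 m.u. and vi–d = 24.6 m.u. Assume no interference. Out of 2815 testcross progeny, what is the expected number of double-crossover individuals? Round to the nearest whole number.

Map distances give recombination frequencies of 0.186 and 0.246 for the two intervals.
With no interference, expected double-crossover frequency = 0.186 × 0.246 = 0.04576.
Expected number = 0.04576 × 2815 = 128.80 ≈ 129.

129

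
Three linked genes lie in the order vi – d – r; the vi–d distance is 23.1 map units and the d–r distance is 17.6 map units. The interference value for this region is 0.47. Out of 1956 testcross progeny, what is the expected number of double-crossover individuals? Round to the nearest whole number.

Map distances give recombination frequencies of 0.231 and 0.176 for the two intervals.
With interference 0.47 (so coincidence = 0.53), expected double-crossover frequency = 0.231 × 0.176 × 0.53 = 0.02155.
Expected number = 0.02155 × 1956 = 42.15 ≈ 42.

42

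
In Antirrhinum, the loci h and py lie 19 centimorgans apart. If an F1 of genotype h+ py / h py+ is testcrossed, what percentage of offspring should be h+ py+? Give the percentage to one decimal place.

9.5%

A map distance of 19 centimorgans corresponds to a recombination frequency of 0.190.
The F1 is h+ py / h py+, so h+ py+ is a recombinant gamete class with expected frequency r/2 = 0.190/2 = 0.0950.
That is 0.0950 = 9.5% of the progeny.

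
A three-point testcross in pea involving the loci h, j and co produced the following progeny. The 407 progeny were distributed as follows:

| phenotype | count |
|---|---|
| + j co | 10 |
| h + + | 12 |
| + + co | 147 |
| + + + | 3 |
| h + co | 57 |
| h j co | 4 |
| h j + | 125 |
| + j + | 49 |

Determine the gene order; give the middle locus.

co

The two most frequent reciprocal classes, + + co and h j +, are the parental types, so the F1 was + + co / h j +.
The two rarest classes, + + + and h j co, are the double crossovers. Comparing them with the parentals, only the co allele has switched, so co is the middle locus and the order is h – co – j.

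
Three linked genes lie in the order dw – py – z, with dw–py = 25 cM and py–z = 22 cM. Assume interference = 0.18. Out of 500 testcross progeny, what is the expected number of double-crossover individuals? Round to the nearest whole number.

Map distances give recombination frequencies of 0.250 and 0.220 for the two intervals.
With interference 0.18 (so coincidence = 0.82), expected double-crossover frequency = 0.250 × 0.220 × 0.82 = 0.04510.
Expected number = 0.04510 × 500 = 22.55 ≈ 23.

23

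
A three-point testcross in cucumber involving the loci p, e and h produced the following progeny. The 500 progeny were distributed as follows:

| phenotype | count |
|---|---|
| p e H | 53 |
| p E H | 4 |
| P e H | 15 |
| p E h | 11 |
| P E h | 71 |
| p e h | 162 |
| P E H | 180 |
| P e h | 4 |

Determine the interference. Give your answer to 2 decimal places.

The two most frequent reciprocal classes, p e h and P E H, are the parental types, so the F1 was p e h / P E H.
The two rarest classes, P e h and p E H, are the double crossovers. Comparing them with the parentals, only the p allele has switched, so p is the middle locus and the order is e – p – h.
e–p: (26 + 8)/500 = 0.0680; p–h: (124 + 8)/500 = 0.2640.
Expected DCO frequency = 0.0680 × 0.2640 ≈ 0.01795; observed = 8/500 ≈ 0.01600.
Coefficient of coincidence = 0.01600/0.01795 ≈ 0.89; interference = 1 − 0.89 = 0.11.

0.11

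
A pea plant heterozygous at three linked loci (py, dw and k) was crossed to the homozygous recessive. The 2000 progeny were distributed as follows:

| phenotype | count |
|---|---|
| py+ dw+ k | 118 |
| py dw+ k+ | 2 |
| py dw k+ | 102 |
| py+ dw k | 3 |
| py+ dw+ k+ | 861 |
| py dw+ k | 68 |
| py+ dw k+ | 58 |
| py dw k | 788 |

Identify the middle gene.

The two most frequent reciprocal classes, py dw k and py+ dw+ k+, are the parental types, so the F1 was py dw k / py+ dw+ k+.
The two rarest classes, py+ dw k and py dw+ k+, are the double crossovers. Comparing them with the parentals, only the py allele has switched, so py is the middle locus and the order is dw – py – k.

py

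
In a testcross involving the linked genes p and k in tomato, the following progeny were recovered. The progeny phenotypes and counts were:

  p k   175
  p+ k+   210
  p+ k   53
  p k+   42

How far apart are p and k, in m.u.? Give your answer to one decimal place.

The two most frequent classes, p+ k+ (210) and p k (175), are the parental types, so the F1 was p+ k+ / p k.
The recombinant classes are p+ k and p k+: 53 + 42 = 95.
Recombination frequency = 95/480 = 0.1979 ≈ 19.8%, i.e. 19.8 m.u.

19.8 m.u.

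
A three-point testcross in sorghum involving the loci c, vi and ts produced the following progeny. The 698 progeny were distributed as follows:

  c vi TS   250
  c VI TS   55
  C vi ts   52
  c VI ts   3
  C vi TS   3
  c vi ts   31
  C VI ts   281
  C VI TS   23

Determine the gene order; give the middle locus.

c

The two most frequent reciprocal classes, c vi TS and C VI ts, are the parental types, so the F1 was c vi TS / C VI ts.
The two rarest classes, C vi TS and c VI ts, are the double crossovers. Comparing them with the parentals, only the c allele has switched, so c is the middle locus and the order is vi – c – ts.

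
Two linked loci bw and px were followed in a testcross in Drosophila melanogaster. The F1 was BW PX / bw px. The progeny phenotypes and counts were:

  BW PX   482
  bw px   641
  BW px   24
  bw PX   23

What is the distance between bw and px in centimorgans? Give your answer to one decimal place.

The recombinant classes are BW px and bw PX: 24 + 23 = 47.
Recombination frequency = 47/1170 = 0.0402 ≈ 4.0%, i.e. 4.0 centimorgans.

4.0 centimorgans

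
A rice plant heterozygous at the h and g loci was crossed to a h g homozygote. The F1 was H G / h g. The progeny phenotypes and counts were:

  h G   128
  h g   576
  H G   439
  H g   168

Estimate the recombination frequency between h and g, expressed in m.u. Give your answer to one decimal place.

The recombinant classes are H g and h G: 168 + 128 = 296.
Recombination frequency = 296/1311 = 0.2258 ≈ 22.6%, i.e. 22.6 m.u.

22.6 m.u.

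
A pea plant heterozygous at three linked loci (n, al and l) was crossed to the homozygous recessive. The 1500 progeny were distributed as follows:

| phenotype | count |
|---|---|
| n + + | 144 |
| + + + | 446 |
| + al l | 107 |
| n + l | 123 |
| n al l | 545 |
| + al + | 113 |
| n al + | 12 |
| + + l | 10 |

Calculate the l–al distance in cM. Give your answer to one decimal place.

The two most frequent reciprocal classes, + + + and n al l, are the parental types, so the F1 was + + + / n al l.
The two rarest classes, + + l and n al +, are the double crossovers. Comparing them with the parentals, only the l allele has switched, so l is the middle locus and the order is n – l – al.
Crossovers in the l–al interval produce the single-crossover classes + al + and n + l (113 + 123 = 236) plus the double crossovers (22).
RF(l–al) = (236 + 22) / 1500 = 258/1500 = 0.1720 → 17.2 cM.

17.2 cM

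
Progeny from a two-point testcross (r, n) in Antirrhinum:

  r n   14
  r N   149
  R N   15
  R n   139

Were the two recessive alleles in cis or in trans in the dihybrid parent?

The two most frequent classes are R n (139) and r N (149); these are the parental (non-recombinant) types.
So the F1 carried R n on one chromosome and r N on the other — the recessive alleles are on opposite chromosomes (trans / repulsion).

trans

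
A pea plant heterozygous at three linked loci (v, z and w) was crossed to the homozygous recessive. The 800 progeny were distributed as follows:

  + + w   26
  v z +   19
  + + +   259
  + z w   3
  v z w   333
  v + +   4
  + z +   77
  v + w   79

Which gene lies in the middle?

The two most frequent reciprocal classes, v z w and + + +, are the parental types, so the F1 was v z w / + + +.
The two rarest classes, + z w and v + +, are the double crossovers. Comparing them with the parentals, only the v allele has switched, so v is the middle locus and the order is z – v – w.

v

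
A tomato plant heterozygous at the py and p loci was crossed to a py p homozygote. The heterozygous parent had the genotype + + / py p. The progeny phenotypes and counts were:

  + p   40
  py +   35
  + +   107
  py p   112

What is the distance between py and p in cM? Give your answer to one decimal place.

The recombinant classes are + p and py +: 40 + 35 = 75.
Recombination frequency = 75/294 = 0.2551 ≈ 25.5%, i.e. 25.5 cM.

25.5 cM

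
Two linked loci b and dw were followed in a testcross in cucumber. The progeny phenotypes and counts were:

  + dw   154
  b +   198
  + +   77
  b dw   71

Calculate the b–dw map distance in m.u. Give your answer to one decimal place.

The two most frequent classes, + dw (154) and b + (198), are the parental types, so the F1 was + dw / b +.
The recombinant classes are + + and b dw: 77 + 71 = 148.
Recombination frequency = 148/500 = 0.2960 ≈ 29.6%, i.e. 29.6 m.u.

29.6 m.u.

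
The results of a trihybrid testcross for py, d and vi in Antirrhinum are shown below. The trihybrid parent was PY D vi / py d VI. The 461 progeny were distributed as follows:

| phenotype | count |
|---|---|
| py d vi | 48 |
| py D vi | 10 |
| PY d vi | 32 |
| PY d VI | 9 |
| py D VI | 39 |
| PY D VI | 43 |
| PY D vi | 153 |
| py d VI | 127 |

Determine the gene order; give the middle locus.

The two rarest classes, py D vi and PY d VI, are the double crossovers. Comparing them with the parentals, only the py allele has switched, so py is the middle locus and the order is d – py – vi.

py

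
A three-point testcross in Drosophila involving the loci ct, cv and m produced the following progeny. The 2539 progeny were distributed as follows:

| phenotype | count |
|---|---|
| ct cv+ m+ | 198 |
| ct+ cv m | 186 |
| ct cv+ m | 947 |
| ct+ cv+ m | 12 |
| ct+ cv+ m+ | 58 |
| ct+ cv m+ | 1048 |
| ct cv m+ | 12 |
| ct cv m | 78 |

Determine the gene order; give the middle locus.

ct

The two most frequent reciprocal classes, ct cv+ m and ct+ cv m+, are the parental types, so the F1 was ct cv+ m / ct+ cv m+.
The two rarest classes, ct+ cv+ m and ct cv m+, are the double crossovers. Comparing them with the parentals, only the ct allele has switched, so ct is the middle locus and the order is m – ct – cv.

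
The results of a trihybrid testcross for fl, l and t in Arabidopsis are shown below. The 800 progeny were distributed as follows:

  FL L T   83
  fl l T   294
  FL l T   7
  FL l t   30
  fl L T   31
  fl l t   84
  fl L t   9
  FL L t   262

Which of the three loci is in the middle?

fl

The two most frequent reciprocal classes, fl l T and FL L t, are the parental types, so the F1 was fl l T / FL L t.
The two rarest classes, FL l T and fl L t, are the double crossovers. Comparing them with the parentals, only the fl allele has switched, so fl is the middle locus and the order is t – fl – l.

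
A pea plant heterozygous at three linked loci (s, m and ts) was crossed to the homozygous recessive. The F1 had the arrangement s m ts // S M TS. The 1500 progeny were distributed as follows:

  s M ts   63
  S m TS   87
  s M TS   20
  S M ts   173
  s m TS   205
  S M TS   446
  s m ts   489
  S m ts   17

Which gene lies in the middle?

The two rarest classes, S m ts and s M TS, are the double crossovers. Comparing them with the parentals, only the s allele has switched, so s is the middle locus and the order is ts – s – m.

s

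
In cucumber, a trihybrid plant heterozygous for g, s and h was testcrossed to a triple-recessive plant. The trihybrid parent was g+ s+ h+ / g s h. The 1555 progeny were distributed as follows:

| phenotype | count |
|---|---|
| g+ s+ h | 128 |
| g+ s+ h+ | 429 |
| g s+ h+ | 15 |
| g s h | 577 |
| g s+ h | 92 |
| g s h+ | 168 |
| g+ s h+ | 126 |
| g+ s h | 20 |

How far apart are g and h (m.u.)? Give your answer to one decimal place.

The two rarest classes, g s+ h+ and g+ s h, are the double crossovers. Comparing them with the parentals, only the g allele has switched, so g is the middle locus and the order is h – g – s.
Crossovers in the h–g interval produce the single-crossover classes g+ s+ h and g s h+ (128 + 168 = 296) plus the double crossovers (35).
RF(h–g) = (296 + 35) / 1555 = 331/1555 = 0.2129 → 21.3 m.u.

21.3 m.u.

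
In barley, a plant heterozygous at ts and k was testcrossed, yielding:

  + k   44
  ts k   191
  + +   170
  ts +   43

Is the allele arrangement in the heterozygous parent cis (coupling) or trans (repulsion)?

The two most frequent classes are + + (170) and ts k (191); these are the parental (non-recombinant) types.
So the F1 carried + + on one chromosome and ts k on the other — the recessive alleles are on the same chromosome (cis / coupling).

cis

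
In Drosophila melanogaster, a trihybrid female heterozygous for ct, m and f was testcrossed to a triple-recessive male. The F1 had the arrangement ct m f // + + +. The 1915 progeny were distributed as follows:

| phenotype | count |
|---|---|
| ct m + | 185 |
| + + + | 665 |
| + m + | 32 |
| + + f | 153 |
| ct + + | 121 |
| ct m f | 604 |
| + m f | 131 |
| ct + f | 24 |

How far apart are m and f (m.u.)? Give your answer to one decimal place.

The two rarest classes, ct + f and + m +, are the double crossovers. Comparing them with the parentals, only the m allele has switched, so m is the middle locus and the order is f – m – ct.
Crossovers in the f–m interval produce the single-crossover classes ct m + and + + f (185 + 153 = 338) plus the double crossovers (56).
RF(f–m) = (338 + 56) / 1915 = 394/1915 = 0.2057 → 20.6 m.u.

20.6 m.u.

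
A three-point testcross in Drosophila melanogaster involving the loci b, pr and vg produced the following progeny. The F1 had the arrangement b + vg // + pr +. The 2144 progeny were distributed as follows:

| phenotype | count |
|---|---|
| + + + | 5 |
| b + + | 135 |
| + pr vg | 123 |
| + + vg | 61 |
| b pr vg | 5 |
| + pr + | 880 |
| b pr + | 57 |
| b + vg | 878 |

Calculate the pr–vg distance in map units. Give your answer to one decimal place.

The two rarest classes, b pr vg and + + +, are the double crossovers. Comparing them with the parentals, only the pr allele has switched, so pr is the middle locus and the order is b – pr – vg.
Crossovers in the pr–vg interval produce the single-crossover classes b + + and + pr vg (135 + 123 = 258) plus the double crossovers (10).
RF(pr–vg) = (258 + 10) / 2144 = 268/2144 = 0.1250 → 12.5 map units.

12.5 map units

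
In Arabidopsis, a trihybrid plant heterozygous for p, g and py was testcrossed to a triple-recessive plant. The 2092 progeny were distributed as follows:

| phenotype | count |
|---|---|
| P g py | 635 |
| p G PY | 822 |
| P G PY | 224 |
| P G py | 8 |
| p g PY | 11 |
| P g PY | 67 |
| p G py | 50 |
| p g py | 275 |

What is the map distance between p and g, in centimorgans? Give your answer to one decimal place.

The two most frequent reciprocal classes, P g py and p G PY, are the parental types, so the F1 was P g py / p G PY.
The two rarest classes, P G py and p g PY, are the double crossovers. Comparing them with the parentals, only the g allele has switched, so g is the middle locus and the order is p – g – py.
Crossovers in the p–g interval produce the single-crossover classes p g py and P G PY (275 + 224 = 499) plus the double crossovers (19).
RF(p–g) = (499 + 19) / 2092 = 518/2092 = 0.2476 → 24.8 centimorgans.

24.8 centimorgans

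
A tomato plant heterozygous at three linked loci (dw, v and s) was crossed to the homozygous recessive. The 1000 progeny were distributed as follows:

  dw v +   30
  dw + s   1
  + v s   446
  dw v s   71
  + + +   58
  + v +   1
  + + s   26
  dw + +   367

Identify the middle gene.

s

The two most frequent reciprocal classes, + v s and dw + +, are the parental types, so the F1 was + v s / dw + +.
The two rarest classes, + v + and dw + s, are the double crossovers. Comparing them with the parentals, only the s allele has switched, so s is the middle locus and the order is dw – s – v.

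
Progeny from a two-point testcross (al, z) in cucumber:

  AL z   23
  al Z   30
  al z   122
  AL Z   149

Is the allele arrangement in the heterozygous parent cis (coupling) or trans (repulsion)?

The two most frequent classes are AL Z (149) and al z (122); these are the parental (non-recombinant) types.
So the F1 carried AL Z on one chromosome and al z on the other — the recessive alleles are on the same chromosome (cis / coupling).

cis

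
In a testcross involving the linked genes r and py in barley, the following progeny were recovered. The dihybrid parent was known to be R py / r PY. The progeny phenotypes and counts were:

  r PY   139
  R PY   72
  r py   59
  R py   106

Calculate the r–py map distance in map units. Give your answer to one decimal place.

The recombinant classes are R PY and r py: 72 + 59 = 131.
Recombination frequency = 131/376 = 0.3484 ≈ 34.8%, i.e. 34.8 map units.

34.8 map units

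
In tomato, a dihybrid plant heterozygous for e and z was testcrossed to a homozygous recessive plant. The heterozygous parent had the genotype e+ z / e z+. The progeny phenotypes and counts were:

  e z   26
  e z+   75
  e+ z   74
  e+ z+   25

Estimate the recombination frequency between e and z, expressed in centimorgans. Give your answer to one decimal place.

25.5 centimorgans

The recombinant classes are e+ z+ and e z: 25 + 26 = 51.
Recombination frequency = 51/200 = 0.2550 ≈ 25.5%, i.e. 25.5 centimorgans.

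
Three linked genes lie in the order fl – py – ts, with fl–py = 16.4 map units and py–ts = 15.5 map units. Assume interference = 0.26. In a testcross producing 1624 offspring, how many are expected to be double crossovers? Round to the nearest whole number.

31

Map distances give recombination frequencies of 0.164 and 0.155 for the two intervals.
With interference 0.26 (so coincidence = 0.74), expected double-crossover frequency = 0.164 × 0.155 × 0.74 = 0.01881.
Expected number = 0.01881 × 1624 = 30.55 ≈ 31.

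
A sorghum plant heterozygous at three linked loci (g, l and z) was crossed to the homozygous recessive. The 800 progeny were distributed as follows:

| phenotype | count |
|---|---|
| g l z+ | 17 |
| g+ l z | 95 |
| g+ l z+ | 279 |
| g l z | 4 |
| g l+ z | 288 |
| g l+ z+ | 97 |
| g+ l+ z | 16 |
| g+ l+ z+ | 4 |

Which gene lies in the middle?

The two most frequent reciprocal classes, g l+ z and g+ l z+, are the parental types, so the F1 was g l+ z / g+ l z+.
The two rarest classes, g l z and g+ l+ z+, are the double crossovers. Comparing them with the parentals, only the l allele has switched, so l is the middle locus and the order is g – l – z.

l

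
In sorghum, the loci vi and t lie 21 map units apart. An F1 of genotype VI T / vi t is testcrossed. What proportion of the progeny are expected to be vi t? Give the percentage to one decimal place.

A map distance of 21 map units corresponds to a recombination frequency of 0.210.
The F1 is VI T / vi t, so vi t is a parental gamete class with expected frequency (1 − r)/2 = 0.790/2 = 0.3950.
That is 0.3950 = 39.5% of the progeny.

39.5%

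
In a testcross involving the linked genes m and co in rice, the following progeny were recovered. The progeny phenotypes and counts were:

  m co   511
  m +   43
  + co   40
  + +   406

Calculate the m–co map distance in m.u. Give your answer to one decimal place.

The two most frequent classes, + + (406) and m co (511), are the parental types, so the F1 was + + / m co.
The recombinant classes are + co and m +: 40 + 43 = 83.
Recombination frequency = 83/1000 = 0.0830 ≈ 8.3%, i.e. 8.3 m.u.

8.3 m.u.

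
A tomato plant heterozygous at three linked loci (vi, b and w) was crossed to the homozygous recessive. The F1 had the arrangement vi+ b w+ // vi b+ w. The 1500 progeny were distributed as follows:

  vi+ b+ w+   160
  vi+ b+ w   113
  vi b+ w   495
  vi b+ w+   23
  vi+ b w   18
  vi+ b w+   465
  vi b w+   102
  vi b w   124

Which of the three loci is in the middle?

The two rarest classes, vi+ b w and vi b+ w+, are the double crossovers. Comparing them with the parentals, only the w allele has switched, so w is the middle locus and the order is b – w – vi.

w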